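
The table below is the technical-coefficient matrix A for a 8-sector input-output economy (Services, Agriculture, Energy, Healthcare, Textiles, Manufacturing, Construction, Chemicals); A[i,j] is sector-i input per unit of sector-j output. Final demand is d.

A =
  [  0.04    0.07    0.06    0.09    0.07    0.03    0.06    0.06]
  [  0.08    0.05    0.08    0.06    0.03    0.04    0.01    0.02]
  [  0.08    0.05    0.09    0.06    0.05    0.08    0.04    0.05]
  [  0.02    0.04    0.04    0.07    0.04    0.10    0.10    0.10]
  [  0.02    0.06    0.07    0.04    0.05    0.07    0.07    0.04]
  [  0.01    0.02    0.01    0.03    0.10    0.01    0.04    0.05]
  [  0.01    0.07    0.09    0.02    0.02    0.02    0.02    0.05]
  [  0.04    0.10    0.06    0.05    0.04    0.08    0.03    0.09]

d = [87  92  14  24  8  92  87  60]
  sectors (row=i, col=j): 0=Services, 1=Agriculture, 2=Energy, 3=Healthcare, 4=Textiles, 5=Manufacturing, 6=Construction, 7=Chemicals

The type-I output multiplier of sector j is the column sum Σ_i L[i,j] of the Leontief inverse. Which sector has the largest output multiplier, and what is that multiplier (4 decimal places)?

Energy (1.8603)

Form M = I − A:
  [  0.96   -0.07   -0.06   -0.09   -0.07   -0.03   -0.06   -0.06]
  [ -0.08    0.95   -0.08   -0.06   -0.03   -0.04   -0.01   -0.02]
  [ -0.08   -0.05    0.91   -0.06   -0.05   -0.08   -0.04   -0.05]
  [ -0.02   -0.04   -0.04    0.93   -0.04   -0.10   -0.10   -0.10]
  [ -0.02   -0.06   -0.07   -0.04    0.95   -0.07   -0.07   -0.04]
  [ -0.01   -0.02   -0.01   -0.03   -0.10    0.99   -0.04   -0.05]
  [ -0.01   -0.07   -0.09   -0.02   -0.02   -0.02    0.98   -0.05]
  [ -0.04   -0.10   -0.06   -0.05   -0.04   -0.08   -0.03    0.91]
Leontief inverse L = M⁻¹:
  [  1.0724    0.1180    0.1132    0.1339    0.1093    0.0785    0.0995    0.1088]
  [  0.1075    1.0858    0.1206    0.0975    0.0641    0.0768    0.0420    0.0576]
  [  0.1140    0.0982    1.1430    0.1064    0.0954    0.1270    0.0805    0.0998]
  [  0.0492    0.0896    0.0915    1.1111    0.0827    0.1456    0.1375    0.1515]
  [  0.0475    0.0992    0.1150    0.0750    1.0852    0.1075    0.1006    0.0790]
  [  0.0256    0.0484    0.0402    0.0523    0.1215    1.0374    0.0624    0.0765]
  [  0.0354    0.1002    0.1255    0.0482    0.0450    0.0507    1.0413    0.0787]
  [  0.0747    0.1478    0.1113    0.0941    0.0825    0.1258    0.0661    1.1377]
Total output x = L · d:
  x_0 = 1.0724·87 + 0.1180·92 + 0.1132·14 + 0.1339·24 + 0.1093·8 + 0.0785·92 + 0.0995·87 + 0.1088·60 = 132.2272
  x_1 = 0.1075·87 + 1.0858·92 + 0.1206·14 + 0.0975·24 + 0.0641·8 + 0.0768·92 + 0.0420·87 + 0.0576·60 = 127.9643
  x_2 = 0.1140·87 + 0.0982·92 + 1.1430·14 + 0.1064·24 + 0.0954·8 + 0.1270·92 + 0.0805·87 + 0.0998·60 = 62.9369
  x_3 = 0.0492·87 + 0.0896·92 + 0.0915·14 + 1.1111·24 + 0.0827·8 + 0.1456·92 + 0.1375·87 + 0.1515·60 = 75.5852
  x_4 = 0.0475·87 + 0.0992·92 + 0.1150·14 + 0.0750·24 + 1.0852·8 + 0.1075·92 + 0.1006·87 + 0.0790·60 = 48.7280
  x_5 = 0.0256·87 + 0.0484·92 + 0.0402·14 + 0.0523·24 + 0.1215·8 + 1.0374·92 + 0.0624·87 + 0.0765·60 = 114.9308
  x_6 = 0.0354·87 + 0.1002·92 + 0.1255·14 + 0.0482·24 + 0.0450·8 + 0.0507·92 + 1.0413·87 + 0.0787·60 = 115.5482
  x_7 = 0.0747·87 + 0.1478·92 + 0.1113·14 + 0.0941·24 + 0.0825·8 + 0.1258·92 + 0.0661·87 + 1.1377·60 = 110.1660
Output multipliers (column sums of L):
  Services: 1.5263
  Agriculture: 1.7871
  Energy: 1.8603
  Healthcare: 1.7185
  Textiles: 1.6856
  Manufacturing: 1.7492
  Construction: 1.6300
  Chemicals: 1.7896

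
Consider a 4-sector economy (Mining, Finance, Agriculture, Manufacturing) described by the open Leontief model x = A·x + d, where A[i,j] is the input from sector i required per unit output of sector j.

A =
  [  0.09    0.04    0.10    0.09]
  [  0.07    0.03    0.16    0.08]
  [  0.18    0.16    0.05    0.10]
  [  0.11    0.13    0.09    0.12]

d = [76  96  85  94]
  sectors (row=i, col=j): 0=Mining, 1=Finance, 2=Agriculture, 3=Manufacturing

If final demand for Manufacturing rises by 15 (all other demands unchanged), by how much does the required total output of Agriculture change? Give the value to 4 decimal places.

Form M = I − A:
  [  0.91   -0.04   -0.10   -0.09]
  [ -0.07    0.97   -0.16   -0.08]
  [ -0.18   -0.16    0.95   -0.10]
  [ -0.11   -0.13   -0.09    0.88]
Leontief inverse L = M⁻¹:
  [  1.1530    0.0916    0.1504    0.1433]
  [  0.1424    1.0902    0.2116    0.1377]
  [  0.2627    0.2215    1.1342    0.1759]
  [  0.1920    0.1951    0.1661    1.1926]
Total output x = L · d:
  x_0 = 1.1530·76 + 0.0916·96 + 0.1504·85 + 0.1433·94 = 122.6734
  x_1 = 0.1424·76 + 1.0902·96 + 0.2116·85 + 0.1377·94 = 146.4106
  x_2 = 0.2627·76 + 0.2215·96 + 1.1342·85 + 0.1759·94 = 154.1703
  x_3 = 0.1920·76 + 0.1951·96 + 0.1661·85 + 1.1926·94 = 159.5486
Δx_2 = L[2,3] · Δd_3 = 0.1759 · 15 = 2.6384

2.6384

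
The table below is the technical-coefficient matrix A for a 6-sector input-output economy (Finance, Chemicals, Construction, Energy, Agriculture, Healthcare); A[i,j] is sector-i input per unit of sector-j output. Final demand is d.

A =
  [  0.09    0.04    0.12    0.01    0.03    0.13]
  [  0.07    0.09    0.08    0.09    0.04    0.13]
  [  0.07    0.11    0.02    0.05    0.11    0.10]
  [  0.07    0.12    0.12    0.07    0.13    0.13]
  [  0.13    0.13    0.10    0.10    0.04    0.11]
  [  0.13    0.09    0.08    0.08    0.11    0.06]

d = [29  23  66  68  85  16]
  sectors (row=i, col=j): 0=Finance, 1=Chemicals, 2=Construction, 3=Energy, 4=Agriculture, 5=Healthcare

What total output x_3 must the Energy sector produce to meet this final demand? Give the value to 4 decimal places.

130.1807

Form M = I − A:
  [  0.91   -0.04   -0.12   -0.01   -0.03   -0.13]
  [ -0.07    0.91   -0.08   -0.09   -0.04   -0.13]
  [ -0.07   -0.11    0.98   -0.05   -0.11   -0.10]
  [ -0.07   -0.12   -0.12    0.93   -0.13   -0.13]
  [ -0.13   -0.13   -0.10   -0.10    0.96   -0.11]
  [ -0.13   -0.09   -0.08   -0.08   -0.11    0.94]
Leontief inverse L = M⁻¹:
  [  1.1725    0.1182    0.1887    0.0634    0.0968    0.2187]
  [  0.1693    1.1897    0.1699    0.1603    0.1238    0.2427]
  [  0.1649    0.2027    1.1068    0.1180    0.1800    0.2060]
  [  0.1992    0.2507    0.2334    1.1629    0.2324    0.2751]
  [  0.2469    0.2470    0.2089    0.1814    1.1367    0.2486]
  [  0.2382    0.1977    0.1809    0.1544    0.1934    1.1873]
Total output x = L · d:
  x_0 = 1.1725·29 + 0.1182·23 + 0.1887·66 + 0.0634·68 + 0.0968·85 + 0.2187·16 = 65.2146
  x_1 = 0.1693·29 + 1.1897·23 + 0.1699·66 + 0.1603·68 + 0.1238·85 + 0.2427·16 = 68.7959
  x_2 = 0.1649·29 + 0.2027·23 + 1.1068·66 + 0.1180·68 + 0.1800·85 + 0.2060·16 = 109.1075
  x_3 = 0.1992·29 + 0.2507·23 + 0.2334·66 + 1.1629·68 + 0.2324·85 + 0.2751·16 = 130.1807
  x_4 = 0.2469·29 + 0.2470·23 + 0.2089·66 + 0.1814·68 + 1.1367·85 + 0.2486·16 = 139.5581
  x_5 = 0.2382·29 + 0.1977·23 + 0.1809·66 + 0.1544·68 + 0.1934·85 + 1.1873·16 = 69.3234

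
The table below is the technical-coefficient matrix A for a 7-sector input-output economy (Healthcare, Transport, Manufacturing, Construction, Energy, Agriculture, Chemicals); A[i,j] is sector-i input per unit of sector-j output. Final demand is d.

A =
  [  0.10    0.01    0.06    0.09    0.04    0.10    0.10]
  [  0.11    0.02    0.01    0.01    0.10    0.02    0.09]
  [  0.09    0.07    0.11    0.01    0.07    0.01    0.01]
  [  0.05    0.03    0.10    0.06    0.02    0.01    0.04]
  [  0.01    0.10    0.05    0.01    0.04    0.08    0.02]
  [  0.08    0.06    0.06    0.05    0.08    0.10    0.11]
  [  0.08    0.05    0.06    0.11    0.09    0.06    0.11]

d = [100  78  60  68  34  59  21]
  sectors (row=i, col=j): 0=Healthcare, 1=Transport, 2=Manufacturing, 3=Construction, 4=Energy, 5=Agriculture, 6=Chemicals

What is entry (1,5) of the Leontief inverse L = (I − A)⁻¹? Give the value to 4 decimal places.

Form M = I − A:
  [  0.90   -0.01   -0.06   -0.09   -0.04   -0.10   -0.10]
  [ -0.11    0.98   -0.01   -0.01   -0.10   -0.02   -0.09]
  [ -0.09   -0.07    0.89   -0.01   -0.07   -0.01   -0.01]
  [ -0.05   -0.03   -0.10    0.94   -0.02   -0.01   -0.04]
  [ -0.01   -0.10   -0.05   -0.01    0.96   -0.08   -0.02]
  [ -0.08   -0.06   -0.06   -0.05   -0.08    0.90   -0.11]
  [ -0.08   -0.05   -0.06   -0.11   -0.09   -0.06    0.89]
Leontief inverse L = M⁻¹:
  [  1.1669    0.0524    0.1220    0.1421    0.0942    0.1531    0.1652]
  [  0.1555    1.0520    0.0490    0.0475    0.1388    0.0632    0.1375]
  [  0.1387    0.1010    1.1504    0.0357    0.1091    0.0437    0.0482]
  [  0.0909    0.0551    0.1387    1.0853    0.0518    0.0343    0.0715]
  [  0.0523    0.1270    0.0804    0.0314    1.0782    0.1096    0.0588]
  [  0.1513    0.1078    0.1209    0.1011    0.1418    1.1574    0.1800]
  [  0.1497    0.0975    0.1247    0.1620    0.1486    0.1136    1.1763]
Total output x = L · d:
  x_0 = 1.1669·100 + 0.0524·78 + 0.1220·60 + 0.1421·68 + 0.0942·34 + 0.1531·59 + 0.1652·21 = 153.4673
  x_1 = 0.1555·100 + 1.0520·78 + 0.0490·60 + 0.0475·68 + 0.1388·34 + 0.0632·59 + 0.1375·21 = 115.1111
  x_2 = 0.1387·100 + 0.1010·78 + 1.1504·60 + 0.0357·68 + 0.1091·34 + 0.0437·59 + 0.0482·21 = 100.5061
  x_3 = 0.0909·100 + 0.0551·78 + 0.1387·60 + 1.0853·68 + 0.0518·34 + 0.0343·59 + 0.0715·21 = 100.8014
  x_4 = 0.0523·100 + 0.1270·78 + 0.0804·60 + 0.0314·68 + 1.0782·34 + 0.1096·59 + 0.0588·21 = 66.4523
  x_5 = 0.1513·100 + 0.1078·78 + 0.1209·60 + 0.1011·68 + 0.1418·34 + 1.1574·59 + 0.1800·21 = 114.5549
  x_6 = 0.1497·100 + 0.0975·78 + 0.1247·60 + 0.1620·68 + 0.1486·34 + 0.1136·59 + 1.1763·21 = 77.5342

L[1,5] = 0.0632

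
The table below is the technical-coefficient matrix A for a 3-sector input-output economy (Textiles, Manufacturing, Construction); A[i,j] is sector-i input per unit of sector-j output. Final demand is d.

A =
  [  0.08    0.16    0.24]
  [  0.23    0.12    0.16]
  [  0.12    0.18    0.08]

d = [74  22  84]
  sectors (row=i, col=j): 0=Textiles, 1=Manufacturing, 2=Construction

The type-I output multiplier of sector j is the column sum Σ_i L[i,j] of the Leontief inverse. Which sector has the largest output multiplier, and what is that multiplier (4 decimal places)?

Construction (1.8758)

Form M = I − A:
  [  0.92   -0.16   -0.24]
  [ -0.23    0.88   -0.16]
  [ -0.12   -0.18    0.92]
Leontief inverse L = M⁻¹:
  [  1.2084    0.2947    0.3665]
  [  0.3572    1.2654    0.3133]
  [  0.2275    0.2860    1.1960]
Total output x = L · d:
  x_0 = 1.2084·74 + 0.2947·22 + 0.3665·84 = 126.6919
  x_1 = 0.3572·74 + 1.2654·22 + 0.3133·84 = 80.5847
  x_2 = 0.2275·74 + 0.2860·22 + 1.1960·84 = 123.5959
Output multipliers (column sums of L):
  Textiles: 1.7931
  Manufacturing: 1.8461
  Construction: 1.8758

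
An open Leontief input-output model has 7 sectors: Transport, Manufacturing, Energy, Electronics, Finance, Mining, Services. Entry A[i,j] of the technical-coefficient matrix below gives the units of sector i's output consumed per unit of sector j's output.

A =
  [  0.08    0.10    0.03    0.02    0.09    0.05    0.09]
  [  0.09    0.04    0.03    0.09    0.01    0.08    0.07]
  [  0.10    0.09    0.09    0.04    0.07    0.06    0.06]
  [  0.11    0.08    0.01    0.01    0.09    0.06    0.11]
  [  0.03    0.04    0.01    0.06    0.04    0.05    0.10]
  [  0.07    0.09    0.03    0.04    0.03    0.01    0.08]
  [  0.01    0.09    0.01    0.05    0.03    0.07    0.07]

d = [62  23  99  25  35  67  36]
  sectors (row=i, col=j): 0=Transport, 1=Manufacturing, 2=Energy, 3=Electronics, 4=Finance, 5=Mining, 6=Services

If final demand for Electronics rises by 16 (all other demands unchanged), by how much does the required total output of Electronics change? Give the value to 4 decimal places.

Form M = I − A:
  [  0.92   -0.10   -0.03   -0.02   -0.09   -0.05   -0.09]
  [ -0.09    0.96   -0.03   -0.09   -0.01   -0.08   -0.07]
  [ -0.10   -0.09    0.91   -0.04   -0.07   -0.06   -0.06]
  [ -0.11   -0.08   -0.01    0.99   -0.09   -0.06   -0.11]
  [ -0.03   -0.04   -0.01   -0.06    0.96   -0.05   -0.10]
  [ -0.07   -0.09   -0.03   -0.04   -0.03    0.99   -0.08]
  [ -0.01   -0.09   -0.01   -0.05   -0.03   -0.07    0.93]
Leontief inverse L = M⁻¹:
  [  1.1271    0.1549    0.0490    0.0578    0.1239    0.0929    0.1521]
  [  0.1383    1.0953    0.0477    0.1183    0.0466    0.1170    0.1280]
  [  0.1594    0.1550    1.1164    0.0802    0.1129    0.1080    0.1300]
  [  0.1554    0.1371    0.0278    1.0473    0.1248    0.1026    0.1733]
  [  0.0628    0.0811    0.0216    0.0846    1.0649    0.0802    0.1450]
  [  0.1090    0.1337    0.0453    0.0684    0.0580    1.0453    0.1278]
  [  0.0458    0.1294    0.0227    0.0771    0.0525    0.1003    1.1143]
Total output x = L · d:
  x_0 = 1.1271·62 + 0.1549·23 + 0.0490·99 + 0.0578·25 + 0.1239·35 + 0.0929·67 + 0.1521·36 = 95.7774
  x_1 = 0.1383·62 + 1.0953·23 + 0.0477·99 + 0.1183·25 + 0.0466·35 + 0.1170·67 + 0.1280·36 = 55.5251
  x_2 = 0.1594·62 + 0.1550·23 + 1.1164·99 + 0.0802·25 + 0.1129·35 + 0.1080·67 + 0.1300·36 = 141.8417
  x_3 = 0.1554·62 + 0.1371·23 + 0.0278·99 + 1.0473·25 + 0.1248·35 + 0.1026·67 + 0.1733·36 = 59.2114
  x_4 = 0.0628·62 + 0.0811·23 + 0.0216·99 + 0.0846·25 + 1.0649·35 + 0.0802·67 + 0.1450·36 = 57.8812
  x_5 = 0.1090·62 + 0.1337·23 + 0.0453·99 + 0.0684·25 + 0.0580·35 + 1.0453·67 + 0.1278·36 = 92.6818
  x_6 = 0.0458·62 + 0.1294·23 + 0.0227·99 + 0.0771·25 + 0.0525·35 + 0.1003·67 + 1.1143·36 = 58.6647
Δx_3 = L[3,3] · Δd_3 = 1.0473 · 16 = 16.7568

16.7568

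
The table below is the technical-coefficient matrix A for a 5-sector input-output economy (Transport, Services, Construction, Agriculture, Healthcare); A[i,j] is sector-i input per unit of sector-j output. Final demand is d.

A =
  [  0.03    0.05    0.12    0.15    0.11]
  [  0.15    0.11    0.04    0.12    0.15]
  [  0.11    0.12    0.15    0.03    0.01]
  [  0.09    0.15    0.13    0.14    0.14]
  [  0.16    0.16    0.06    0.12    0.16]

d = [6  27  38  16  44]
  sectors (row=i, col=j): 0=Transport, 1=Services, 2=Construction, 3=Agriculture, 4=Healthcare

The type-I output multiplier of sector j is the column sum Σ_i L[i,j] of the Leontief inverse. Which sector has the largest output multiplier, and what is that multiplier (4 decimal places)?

Form M = I − A:
  [  0.97   -0.05   -0.12   -0.15   -0.11]
  [ -0.15    0.89   -0.04   -0.12   -0.15]
  [ -0.11   -0.12    0.85   -0.03   -0.01]
  [ -0.09   -0.15   -0.13    0.86   -0.14]
  [ -0.16   -0.16   -0.06   -0.12    0.84]
Leontief inverse L = M⁻¹:
  [  1.1472    0.1811    0.2272    0.2653    0.2295]
  [  0.2915    1.2650    0.1650    0.2767    0.3121]
  [  0.2024    0.2175    1.2412    0.1230    0.1006]
  [  0.2544    0.3274    0.2731    1.3060    0.3127]
  [  0.3248    0.3377    0.2024    0.2986    1.3455]
Total output x = L · d:
  x_0 = 1.1472·6 + 0.1811·27 + 0.2272·38 + 0.2653·16 + 0.2295·44 = 34.7485
  x_1 = 0.2915·6 + 1.2650·27 + 0.1650·38 + 0.2767·16 + 0.3121·44 = 60.3339
  x_2 = 0.2024·6 + 0.2175·27 + 1.2412·38 + 0.1230·16 + 0.1006·44 = 60.6492
  x_3 = 0.2544·6 + 0.3274·27 + 0.2731·38 + 1.3060·16 + 0.3127·44 = 55.4014
  x_4 = 0.3248·6 + 0.3377·27 + 0.2024·38 + 0.2986·16 + 1.3455·44 = 82.7385
Output multipliers (column sums of L):
  Transport: 2.2202
  Services: 2.3288
  Construction: 2.1090
  Agriculture: 2.2695
  Healthcare: 2.3004

Services (2.3288)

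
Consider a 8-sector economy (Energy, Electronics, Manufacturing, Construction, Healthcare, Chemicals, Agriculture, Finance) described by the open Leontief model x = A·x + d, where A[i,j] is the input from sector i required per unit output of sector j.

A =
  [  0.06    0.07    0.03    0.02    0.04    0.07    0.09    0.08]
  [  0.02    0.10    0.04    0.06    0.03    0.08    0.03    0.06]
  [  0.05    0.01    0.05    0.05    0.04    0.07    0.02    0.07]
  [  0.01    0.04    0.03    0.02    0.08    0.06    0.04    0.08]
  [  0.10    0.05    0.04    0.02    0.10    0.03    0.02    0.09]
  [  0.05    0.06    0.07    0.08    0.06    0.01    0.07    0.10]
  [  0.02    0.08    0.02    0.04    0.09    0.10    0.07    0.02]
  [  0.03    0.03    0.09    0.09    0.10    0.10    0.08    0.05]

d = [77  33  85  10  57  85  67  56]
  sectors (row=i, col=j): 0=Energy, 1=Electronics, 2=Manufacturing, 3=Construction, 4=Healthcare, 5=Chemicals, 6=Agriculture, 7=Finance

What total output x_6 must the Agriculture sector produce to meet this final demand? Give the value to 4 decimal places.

113.6765

Form M = I − A:
  [  0.94   -0.07   -0.03   -0.02   -0.04   -0.07   -0.09   -0.08]
  [ -0.02    0.90   -0.04   -0.06   -0.03   -0.08   -0.03   -0.06]
  [ -0.05   -0.01    0.95   -0.05   -0.04   -0.07   -0.02   -0.07]
  [ -0.01   -0.04   -0.03    0.98   -0.08   -0.06   -0.04   -0.08]
  [ -0.10   -0.05   -0.04   -0.02    0.90   -0.03   -0.02   -0.09]
  [ -0.05   -0.06   -0.07   -0.08   -0.06    0.99   -0.07   -0.10]
  [ -0.02   -0.08   -0.02   -0.04   -0.09   -0.10    0.93   -0.02]
  [ -0.03   -0.03   -0.09   -0.09   -0.10   -0.10   -0.08    0.95]
Leontief inverse L = M⁻¹:
  [  1.0953    0.1195    0.0709    0.0637    0.0988    0.1266    0.1375    0.1360]
  [  0.0500    1.1433    0.0779    0.1003    0.0807    0.1283    0.0688    0.1132]
  [  0.0795    0.0431    1.0837    0.0835    0.0866    0.1110    0.0563    0.1174]
  [  0.0410    0.0756    0.0642    1.0547    0.1292    0.1017    0.0744    0.1263]
  [  0.1407    0.0951    0.0807    0.0596    1.1580    0.0836    0.0650    0.1487]
  [  0.0875    0.1077    0.1131    0.1237    0.1244    1.0722    0.1168    0.1600]
  [  0.0560    0.1277    0.0572    0.0792    0.1457    0.1474    1.1102    0.0764]
  [  0.0763    0.0832    0.1387    0.1390    0.1734    0.1623    0.1315    1.1225]
Total output x = L · d:
  x_0 = 1.0953·77 + 0.1195·33 + 0.0709·85 + 0.0637·10 + 0.0988·57 + 0.1266·85 + 0.1375·67 + 0.1360·56 = 128.1601
  x_1 = 0.0500·77 + 1.1433·33 + 0.0779·85 + 0.1003·10 + 0.0807·57 + 0.1283·85 + 0.0688·67 + 0.1132·56 = 75.6707
  x_2 = 0.0795·77 + 0.0431·33 + 1.0837·85 + 0.0835·10 + 0.0866·57 + 0.1110·85 + 0.0563·67 + 0.1174·56 = 125.2053
  x_3 = 0.0410·77 + 0.0756·33 + 0.0642·85 + 1.0547·10 + 0.1292·57 + 0.1017·85 + 0.0744·67 + 0.1263·56 = 49.7257
  x_4 = 0.1407·77 + 0.0951·33 + 0.0807·85 + 0.0596·10 + 1.1580·57 + 0.0836·85 + 0.0650·67 + 0.1487·56 = 107.2266
  x_5 = 0.0875·77 + 0.1077·33 + 0.1131·85 + 0.1237·10 + 0.1244·57 + 1.0722·85 + 0.1168·67 + 0.1600·56 = 136.1581
  x_6 = 0.0560·77 + 0.1277·33 + 0.0572·85 + 0.0792·10 + 0.1457·57 + 0.1474·85 + 1.1102·67 + 0.0764·56 = 113.6765
  x_7 = 0.0763·77 + 0.0832·33 + 0.1387·85 + 0.1390·10 + 0.1734·57 + 0.1623·85 + 0.1315·67 + 1.1225·56 = 117.1487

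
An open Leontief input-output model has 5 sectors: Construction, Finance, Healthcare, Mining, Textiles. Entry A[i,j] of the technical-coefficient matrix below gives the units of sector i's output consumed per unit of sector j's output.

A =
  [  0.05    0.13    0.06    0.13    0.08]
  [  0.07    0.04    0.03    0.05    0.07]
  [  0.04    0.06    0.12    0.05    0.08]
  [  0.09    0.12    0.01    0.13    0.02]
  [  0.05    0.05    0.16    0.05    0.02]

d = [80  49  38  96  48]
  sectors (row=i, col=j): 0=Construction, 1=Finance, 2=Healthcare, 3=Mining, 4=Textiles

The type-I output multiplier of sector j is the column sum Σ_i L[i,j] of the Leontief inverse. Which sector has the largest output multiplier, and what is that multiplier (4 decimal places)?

Form M = I − A:
  [  0.95   -0.13   -0.06   -0.13   -0.08]
  [ -0.07    0.96   -0.03   -0.05   -0.07]
  [ -0.04   -0.06    0.88   -0.05   -0.08]
  [ -0.09   -0.12   -0.01    0.87   -0.02]
  [ -0.05   -0.05   -0.16   -0.05    0.98]
Leontief inverse L = M⁻¹:
  [  1.0943    0.1840    0.1039    0.1867    0.1148]
  [  0.0945    1.0736    0.0606    0.0845    0.0911]
  [  0.0707    0.0993    1.1656    0.0896    0.1098]
  [  0.1289    0.1703    0.0371    1.1835    0.0499]
  [  0.0788    0.0891    0.2006    0.0888    1.0514]
Total output x = L · d:
  x_0 = 1.0943·80 + 0.1840·49 + 0.1039·38 + 0.1867·96 + 0.1148·48 = 123.9321
  x_1 = 0.0945·80 + 1.0736·49 + 0.0606·38 + 0.0845·96 + 0.0911·48 = 74.9468
  x_2 = 0.0707·80 + 0.0993·49 + 1.1656·38 + 0.0896·96 + 0.1098·48 = 68.6819
  x_3 = 0.1289·80 + 0.1703·49 + 0.0371·38 + 1.1835·96 + 0.0499·48 = 136.0689
  x_4 = 0.0788·80 + 0.0891·49 + 0.2006·38 + 0.0888·96 + 1.0514·48 = 77.2821
Output multipliers (column sums of L):
  Construction: 1.4670
  Finance: 1.6162
  Healthcare: 1.5677
  Mining: 1.6330
  Textiles: 1.4169

Mining (1.6330)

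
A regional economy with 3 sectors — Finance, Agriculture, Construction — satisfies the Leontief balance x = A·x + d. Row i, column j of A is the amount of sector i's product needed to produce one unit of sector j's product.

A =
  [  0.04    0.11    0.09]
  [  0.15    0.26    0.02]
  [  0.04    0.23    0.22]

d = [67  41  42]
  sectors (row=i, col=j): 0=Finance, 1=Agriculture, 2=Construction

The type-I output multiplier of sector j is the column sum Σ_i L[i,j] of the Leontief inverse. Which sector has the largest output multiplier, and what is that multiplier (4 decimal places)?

Form M = I − A:
  [  0.96   -0.11   -0.09]
  [ -0.15    0.74   -0.02]
  [ -0.04   -0.23    0.78]
Leontief inverse L = M⁻¹:
  [  1.0784    0.2006    0.1296]
  [  0.2219    1.4035    0.0616]
  [  0.1207    0.4241    1.3069]
Total output x = L · d:
  x_0 = 1.0784·67 + 0.2006·41 + 0.1296·42 = 85.9190
  x_1 = 0.2219·67 + 1.4035·41 + 0.0616·42 = 74.9935
  x_2 = 0.1207·67 + 0.4241·41 + 1.3069·42 = 80.3657
Output multipliers (column sums of L):
  Finance: 1.4210
  Agriculture: 2.0282
  Construction: 1.4980

Agriculture (2.0282)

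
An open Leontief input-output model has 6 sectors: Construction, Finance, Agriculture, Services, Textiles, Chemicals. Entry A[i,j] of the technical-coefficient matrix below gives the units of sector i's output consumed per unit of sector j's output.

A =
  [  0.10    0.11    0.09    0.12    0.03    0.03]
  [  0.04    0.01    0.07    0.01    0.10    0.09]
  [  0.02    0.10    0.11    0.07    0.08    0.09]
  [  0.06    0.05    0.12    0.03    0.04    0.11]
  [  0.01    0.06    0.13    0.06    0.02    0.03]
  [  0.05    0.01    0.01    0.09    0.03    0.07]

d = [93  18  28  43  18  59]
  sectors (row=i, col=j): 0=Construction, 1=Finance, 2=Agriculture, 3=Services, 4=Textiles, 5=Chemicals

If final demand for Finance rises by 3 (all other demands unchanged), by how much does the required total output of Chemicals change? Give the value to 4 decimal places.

0.0975

Form M = I − A:
  [  0.90   -0.11   -0.09   -0.12   -0.03   -0.03]
  [ -0.04    0.99   -0.07   -0.01   -0.10   -0.09]
  [ -0.02   -0.10    0.89   -0.07   -0.08   -0.09]
  [ -0.06   -0.05   -0.12    0.97   -0.04   -0.11]
  [ -0.01   -0.06   -0.13   -0.06    0.98   -0.03]
  [ -0.05   -0.01   -0.01   -0.09   -0.03    0.93]
Leontief inverse L = M⁻¹:
  [  1.1386    0.1567    0.1617    0.1670    0.0736    0.0897]
  [  0.0599    1.0392    0.1132    0.0453    0.1227    0.1228]
  [  0.0492    0.1386    1.1740    0.1132    0.1206    0.1459]
  [  0.0890    0.0878    0.1735    1.0746    0.0745    0.1577]
  [  0.0295    0.0900    0.1763    0.0889    1.0507    0.0711]
  [  0.0720    0.0325    0.0450    0.1175    0.0477    1.1005]
Total output x = L · d:
  x_0 = 1.1386·93 + 0.1567·18 + 0.1617·28 + 0.1670·43 + 0.0736·18 + 0.0897·59 = 127.0355
  x_1 = 0.0599·93 + 1.0392·18 + 0.1132·28 + 0.0453·43 + 0.1227·18 + 0.1228·59 = 38.8439
  x_2 = 0.0492·93 + 0.1386·18 + 1.1740·28 + 0.1132·43 + 0.1206·18 + 0.1459·59 = 55.5921
  x_3 = 0.0890·93 + 0.0878·18 + 0.1735·28 + 1.0746·43 + 0.0745·18 + 0.1577·59 = 71.5632
  x_4 = 0.0295·93 + 0.0900·18 + 0.1763·28 + 0.0889·43 + 1.0507·18 + 0.0711·59 = 36.2277
  x_5 = 0.0720·93 + 0.0325·18 + 0.0450·28 + 0.1175·43 + 0.0477·18 + 1.1005·59 = 79.3803
Δx_5 = L[5,1] · Δd_1 = 0.0325 · 3 = 0.0975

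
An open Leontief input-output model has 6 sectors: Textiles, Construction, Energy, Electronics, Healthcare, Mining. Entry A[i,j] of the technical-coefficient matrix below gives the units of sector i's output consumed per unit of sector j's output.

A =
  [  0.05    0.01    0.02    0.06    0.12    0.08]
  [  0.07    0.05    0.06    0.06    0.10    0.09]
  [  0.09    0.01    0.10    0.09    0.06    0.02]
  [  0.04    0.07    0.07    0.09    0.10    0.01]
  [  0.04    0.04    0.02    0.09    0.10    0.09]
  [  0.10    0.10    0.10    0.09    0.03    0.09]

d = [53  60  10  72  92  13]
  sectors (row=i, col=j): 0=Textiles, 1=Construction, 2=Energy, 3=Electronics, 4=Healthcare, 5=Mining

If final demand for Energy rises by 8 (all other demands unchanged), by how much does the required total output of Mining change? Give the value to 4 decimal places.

Form M = I − A:
  [  0.95   -0.01   -0.02   -0.06   -0.12   -0.08]
  [ -0.07    0.95   -0.06   -0.06   -0.10   -0.09]
  [ -0.09   -0.01    0.90   -0.09   -0.06   -0.02]
  [ -0.04   -0.07   -0.07    0.91   -0.10   -0.01]
  [ -0.04   -0.04   -0.02   -0.09    0.90   -0.09]
  [ -0.10   -0.10   -0.10   -0.09   -0.03    0.91]
Leontief inverse L = M⁻¹:
  [  1.0845    0.0394    0.0520    0.1076    0.1683    0.1182]
  [  0.1159    1.0849    0.1029    0.1188    0.1606    0.1369]
  [  0.1262    0.0338    1.1353    0.1392    0.1135    0.0521]
  [  0.0767    0.0975    0.1056    1.1409    0.1564    0.0467]
  [  0.0794    0.0744    0.0581    0.1430    1.1541    0.1313]
  [  0.1560    0.1394    0.1541    0.1577    0.1021    1.1416]
Total output x = L · d:
  x_0 = 1.0845·53 + 0.0394·60 + 0.0520·10 + 0.1076·72 + 0.1683·92 + 0.1182·13 = 85.1353
  x_1 = 0.1159·53 + 1.0849·60 + 0.1029·10 + 0.1188·72 + 0.1606·92 + 0.1369·13 = 97.3701
  x_2 = 0.1262·53 + 0.0338·60 + 1.1353·10 + 0.1392·72 + 0.1135·92 + 0.0521·13 = 41.2089
  x_3 = 0.0767·53 + 0.0975·60 + 0.1056·10 + 1.1409·72 + 0.1564·92 + 0.0467·13 = 108.1180
  x_4 = 0.0794·53 + 0.0744·60 + 0.0581·10 + 0.1430·72 + 1.1541·92 + 0.1313·13 = 127.4375
  x_5 = 0.1560·53 + 0.1394·60 + 0.1541·10 + 0.1577·72 + 0.1021·92 + 1.1416·13 = 53.7639
Δx_5 = L[5,2] · Δd_2 = 0.1541 · 8 = 1.2331

1.2331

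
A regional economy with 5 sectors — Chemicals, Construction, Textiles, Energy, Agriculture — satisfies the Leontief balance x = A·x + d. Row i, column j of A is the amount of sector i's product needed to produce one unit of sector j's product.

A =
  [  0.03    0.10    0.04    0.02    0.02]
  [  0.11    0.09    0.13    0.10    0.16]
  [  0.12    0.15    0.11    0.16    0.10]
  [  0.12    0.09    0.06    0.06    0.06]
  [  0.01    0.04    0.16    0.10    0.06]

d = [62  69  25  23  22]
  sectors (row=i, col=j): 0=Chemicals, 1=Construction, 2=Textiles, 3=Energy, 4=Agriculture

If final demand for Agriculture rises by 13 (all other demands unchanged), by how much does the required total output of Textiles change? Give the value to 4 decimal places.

2.5443

Form M = I − A:
  [  0.97   -0.10   -0.04   -0.02   -0.02]
  [ -0.11    0.91   -0.13   -0.10   -0.16]
  [ -0.12   -0.15    0.89   -0.16   -0.10]
  [ -0.12   -0.09   -0.06    0.94   -0.06]
  [ -0.01   -0.04   -0.16   -0.10    0.94]
Leontief inverse L = M⁻¹:
  [  1.0646    0.1389    0.0826    0.0577    0.0588]
  [  0.1915    1.1897    0.2397    0.1975    0.2447]
  [  0.2153    0.2599    1.2240    0.2614    0.1957]
  [  0.1727    0.1554    0.1265    1.1178    0.1149]
  [  0.0745    0.1129    0.2329    0.1724    1.1204]
Total output x = L · d:
  x_0 = 1.0646·62 + 0.1389·69 + 0.0826·25 + 0.0577·23 + 0.0588·22 = 80.2782
  x_1 = 0.1915·62 + 1.1897·69 + 0.2397·25 + 0.1975·23 + 0.2447·22 = 109.8841
  x_2 = 0.2153·62 + 0.2599·69 + 1.2240·25 + 0.2614·23 + 0.1957·22 = 72.1955
  x_3 = 0.1727·62 + 0.1554·69 + 0.1265·25 + 1.1178·23 + 0.1149·22 = 52.8354
  x_4 = 0.0745·62 + 0.1129·69 + 0.2329·25 + 0.1724·23 + 1.1204·22 = 46.8436
Δx_2 = L[2,4] · Δd_4 = 0.1957 · 13 = 2.5443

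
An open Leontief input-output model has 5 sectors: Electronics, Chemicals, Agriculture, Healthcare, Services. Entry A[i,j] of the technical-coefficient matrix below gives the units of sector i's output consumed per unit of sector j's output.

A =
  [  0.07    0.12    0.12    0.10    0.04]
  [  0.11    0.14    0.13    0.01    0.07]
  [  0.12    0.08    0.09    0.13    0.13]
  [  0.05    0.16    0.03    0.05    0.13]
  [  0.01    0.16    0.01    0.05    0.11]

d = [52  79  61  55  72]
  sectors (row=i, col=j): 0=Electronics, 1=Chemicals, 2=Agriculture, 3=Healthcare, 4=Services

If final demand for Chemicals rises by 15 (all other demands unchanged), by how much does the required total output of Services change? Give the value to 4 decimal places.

Form M = I − A:
  [  0.93   -0.12   -0.12   -0.10   -0.04]
  [ -0.11    0.86   -0.13   -0.01   -0.07]
  [ -0.12   -0.08    0.91   -0.13   -0.13]
  [ -0.05   -0.16   -0.03    0.95   -0.13]
  [ -0.01   -0.16   -0.01   -0.05    0.89]
Leontief inverse L = M⁻¹:
  [  1.1360    0.2268    0.1886    0.1540    0.1189]
  [  0.1792    1.2467    0.2056    0.0678    0.1460]
  [  0.1878    0.2118    1.1627    0.1929    0.2231]
  [  0.1031    0.2620    0.0891    1.0888    0.1973]
  [  0.0529    0.2438    0.0571    0.0773    1.1648]
Total output x = L · d:
  x_0 = 1.1360·52 + 0.2268·79 + 0.1886·61 + 0.1540·55 + 0.1189·72 = 105.5321
  x_1 = 0.1792·52 + 1.2467·79 + 0.2056·61 + 0.0678·55 + 0.1460·72 = 134.5920
  x_2 = 0.1878·52 + 0.2118·79 + 1.1627·61 + 0.1929·55 + 0.2231·72 = 124.0943
  x_3 = 0.1031·52 + 0.2620·79 + 0.0891·61 + 1.0888·55 + 0.1973·72 = 105.5821
  x_4 = 0.0529·52 + 0.2438·79 + 0.0571·61 + 0.0773·55 + 1.1648·72 = 113.6068
Δx_4 = L[4,1] · Δd_1 = 0.2438 · 15 = 3.6566

3.6566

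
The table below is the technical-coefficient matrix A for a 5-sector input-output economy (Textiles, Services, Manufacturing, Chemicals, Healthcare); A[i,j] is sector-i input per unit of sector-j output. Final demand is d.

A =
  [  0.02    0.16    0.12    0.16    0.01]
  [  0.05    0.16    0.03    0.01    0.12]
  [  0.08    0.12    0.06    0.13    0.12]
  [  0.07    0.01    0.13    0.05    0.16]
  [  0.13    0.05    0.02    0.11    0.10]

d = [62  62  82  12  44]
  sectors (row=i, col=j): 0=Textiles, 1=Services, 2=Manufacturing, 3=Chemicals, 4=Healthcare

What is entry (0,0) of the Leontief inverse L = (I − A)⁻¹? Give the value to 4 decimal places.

Form M = I − A:
  [  0.98   -0.16   -0.12   -0.16   -0.01]
  [ -0.05    0.84   -0.03   -0.01   -0.12]
  [ -0.08   -0.12    0.94   -0.13   -0.12]
  [ -0.07   -0.01   -0.13    0.95   -0.16]
  [ -0.13   -0.05   -0.02   -0.11    0.90]
Leontief inverse L = M⁻¹:
  [  1.0771    0.2396    0.1779    0.2206    0.1069]
  [  0.0966    1.2296    0.0637    0.0592    0.1840]
  [  0.1450    0.2031    1.1217    0.2049    0.2147]
  [  0.1306    0.0781    0.1801    1.1275    0.2363]
  [  0.1801    0.1170    0.0762    0.1775    1.1704]
Total output x = L · d:
  x_0 = 1.0771·62 + 0.2396·62 + 0.1779·82 + 0.2206·12 + 0.1069·44 = 103.5734
  x_1 = 0.0966·62 + 1.2296·62 + 0.0637·82 + 0.0592·12 + 0.1840·44 = 96.2556
  x_2 = 0.1450·62 + 0.2031·62 + 1.1217·82 + 0.2049·12 + 0.2147·44 = 125.4727
  x_3 = 0.1306·62 + 0.0781·62 + 0.1801·82 + 1.1275·12 + 0.2363·44 = 51.6332
  x_4 = 0.1801·62 + 0.1170·62 + 0.0762·82 + 0.1775·12 + 1.1704·44 = 78.2960

L[0,0] = 1.0771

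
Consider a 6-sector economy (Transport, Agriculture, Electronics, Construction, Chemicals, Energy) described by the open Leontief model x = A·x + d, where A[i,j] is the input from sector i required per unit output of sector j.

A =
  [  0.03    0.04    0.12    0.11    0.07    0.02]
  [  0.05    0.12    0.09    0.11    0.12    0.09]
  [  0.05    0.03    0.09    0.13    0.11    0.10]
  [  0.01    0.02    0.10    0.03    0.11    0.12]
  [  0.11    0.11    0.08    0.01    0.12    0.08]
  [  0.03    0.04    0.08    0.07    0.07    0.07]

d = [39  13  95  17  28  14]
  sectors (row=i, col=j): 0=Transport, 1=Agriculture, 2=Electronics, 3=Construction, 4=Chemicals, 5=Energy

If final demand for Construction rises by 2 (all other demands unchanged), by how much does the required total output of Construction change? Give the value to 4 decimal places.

Form M = I − A:
  [  0.97   -0.04   -0.12   -0.11   -0.07   -0.02]
  [ -0.05    0.88   -0.09   -0.11   -0.12   -0.09]
  [ -0.05   -0.03    0.91   -0.13   -0.11   -0.10]
  [ -0.01   -0.02   -0.10    0.97   -0.11   -0.12]
  [ -0.11   -0.11   -0.08   -0.01    0.88   -0.08]
  [ -0.03   -0.04   -0.08   -0.07   -0.07    0.93]
Leontief inverse L = M⁻¹:
  [  1.0656    0.0806    0.1866    0.1626    0.1461    0.0843]
  [  0.1049    1.1891    0.1884    0.1875    0.2319    0.1817]
  [  0.0954    0.0824    1.1744    0.1926    0.2039    0.1787]
  [  0.0491    0.0633    0.1633    1.0804    0.1823    0.1798]
  [  0.1613    0.1741    0.1682    0.0842    1.2167    0.1539]
  [  0.0629    0.0787    0.1401    0.1175    0.1375    1.1263]
Total output x = L · d:
  x_0 = 1.0656·39 + 0.0806·13 + 0.1866·95 + 0.1626·17 + 0.1461·28 + 0.0843·14 = 68.3670
  x_1 = 0.1049·39 + 1.1891·13 + 0.1884·95 + 0.1875·17 + 0.2319·28 + 0.1817·14 = 49.6702
  x_2 = 0.0954·39 + 0.0824·13 + 1.1744·95 + 0.1926·17 + 0.2039·28 + 0.1787·14 = 127.8468
  x_3 = 0.0491·39 + 0.0633·13 + 0.1633·95 + 1.0804·17 + 0.1823·28 + 0.1798·14 = 44.2382
  x_4 = 0.1613·39 + 0.1741·13 + 0.1682·95 + 0.0842·17 + 1.2167·28 + 0.1539·14 = 62.1892
  x_5 = 0.0629·39 + 0.0787·13 + 0.1401·95 + 0.1175·17 + 0.1375·28 + 1.1263·14 = 38.4037
Δx_3 = L[3,3] · Δd_3 = 1.0804 · 2 = 2.1608

2.1608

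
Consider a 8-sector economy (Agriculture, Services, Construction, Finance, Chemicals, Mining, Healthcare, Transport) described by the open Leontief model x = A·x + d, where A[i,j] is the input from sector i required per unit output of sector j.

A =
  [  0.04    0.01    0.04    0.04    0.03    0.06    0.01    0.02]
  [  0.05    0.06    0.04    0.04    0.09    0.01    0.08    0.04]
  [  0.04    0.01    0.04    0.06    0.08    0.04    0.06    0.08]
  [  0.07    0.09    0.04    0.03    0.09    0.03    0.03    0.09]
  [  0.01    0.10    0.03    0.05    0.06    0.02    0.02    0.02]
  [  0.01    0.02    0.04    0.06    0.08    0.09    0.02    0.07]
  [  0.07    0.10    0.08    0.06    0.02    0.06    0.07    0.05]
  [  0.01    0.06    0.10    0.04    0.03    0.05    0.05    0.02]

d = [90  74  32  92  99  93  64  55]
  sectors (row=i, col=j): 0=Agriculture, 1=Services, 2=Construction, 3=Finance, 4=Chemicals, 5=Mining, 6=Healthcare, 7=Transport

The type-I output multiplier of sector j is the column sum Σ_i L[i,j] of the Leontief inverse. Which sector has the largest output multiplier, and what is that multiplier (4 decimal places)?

Form M = I − A:
  [  0.96   -0.01   -0.04   -0.04   -0.03   -0.06   -0.01   -0.02]
  [ -0.05    0.94   -0.04   -0.04   -0.09   -0.01   -0.08   -0.04]
  [ -0.04   -0.01    0.96   -0.06   -0.08   -0.04   -0.06   -0.08]
  [ -0.07   -0.09   -0.04    0.97   -0.09   -0.03   -0.03   -0.09]
  [ -0.01   -0.10   -0.03   -0.05    0.94   -0.02   -0.02   -0.02]
  [ -0.01   -0.02   -0.04   -0.06   -0.08    0.91   -0.02   -0.07]
  [ -0.07   -0.10   -0.08   -0.06   -0.02   -0.06    0.93   -0.05]
  [ -0.01   -0.06   -0.10   -0.04   -0.03   -0.05   -0.05    0.98]
Leontief inverse L = M⁻¹:
  [  1.0537    0.0304    0.0590    0.0594    0.0559    0.0795    0.0248    0.0411]
  [  0.0763    1.1030    0.0742    0.0718    0.1289    0.0367    0.1101    0.0701]
  [  0.0637    0.0514    1.0758    0.0917    0.1186    0.0696    0.0875    0.1115]
  [  0.0958    0.1339    0.0786    1.0648    0.1349    0.0601    0.0627    0.1219]
  [  0.0300    0.1327    0.0539    0.0734    1.0947    0.0377    0.0443    0.0445]
  [  0.0299    0.0577    0.0722    0.0905    0.1207    1.1189    0.0450    0.1018]
  [  0.1035    0.1455    0.1228    0.1000    0.0720    0.0969    1.1086    0.0922]
  [  0.0336    0.0930    0.1297    0.0698    0.0694    0.0758    0.0787    1.0527]
Total output x = L · d:
  x_0 = 1.0537·90 + 0.0304·74 + 0.0590·32 + 0.0594·92 + 0.0559·99 + 0.0795·93 + 0.0248·64 + 0.0411·55 = 121.2042
  x_1 = 0.0763·90 + 1.1030·74 + 0.0742·32 + 0.0718·92 + 0.1289·99 + 0.0367·93 + 0.1101·64 + 0.0701·55 = 124.5524
  x_2 = 0.0637·90 + 0.0514·74 + 1.0758·32 + 0.0917·92 + 0.1186·99 + 0.0696·93 + 0.0875·64 + 0.1115·55 = 82.3525
  x_3 = 0.0958·90 + 0.1339·74 + 0.0786·32 + 1.0648·92 + 0.1349·99 + 0.0601·93 + 0.0627·64 + 0.1219·55 = 148.6656
  x_4 = 0.0300·90 + 0.1327·74 + 0.0539·32 + 0.0734·92 + 1.0947·99 + 0.0377·93 + 0.0443·64 + 0.0445·55 = 138.1563
  x_5 = 0.0299·90 + 0.0577·74 + 0.0722·32 + 0.0905·92 + 0.1207·99 + 1.1189·93 + 0.0450·64 + 0.1018·55 = 142.0773
  x_6 = 0.1035·90 + 0.1455·74 + 0.1228·32 + 0.1000·92 + 0.0720·99 + 0.0969·93 + 1.1086·64 + 0.0922·55 = 125.3785
  x_7 = 0.0336·90 + 0.0930·74 + 0.1297·32 + 0.0698·92 + 0.0694·99 + 0.0758·93 + 0.0787·64 + 1.0527·55 = 97.3312
Output multipliers (column sums of L):
  Agriculture: 1.4864
  Services: 1.7477
  Construction: 1.6663
  Finance: 1.6214
  Chemicals: 1.7951
  Mining: 1.5751
  Healthcare: 1.5618
  Transport: 1.6358

Chemicals (1.7951)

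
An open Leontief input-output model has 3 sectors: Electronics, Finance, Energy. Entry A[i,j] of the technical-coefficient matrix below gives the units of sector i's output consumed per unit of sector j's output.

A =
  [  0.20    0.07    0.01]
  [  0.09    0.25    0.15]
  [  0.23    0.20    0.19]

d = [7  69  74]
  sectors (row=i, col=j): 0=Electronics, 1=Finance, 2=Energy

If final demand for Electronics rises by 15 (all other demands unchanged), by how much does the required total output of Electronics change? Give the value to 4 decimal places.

19.1404

Form M = I − A:
  [  0.80   -0.07   -0.01]
  [ -0.09    0.75   -0.15]
  [ -0.23   -0.20    0.81]
Leontief inverse L = M⁻¹:
  [  1.2760    0.1297    0.0398]
  [  0.2373    1.4267    0.2671]
  [  0.4209    0.3891    1.3118]
Total output x = L · d:
  x_0 = 1.2760·7 + 0.1297·69 + 0.0398·74 = 20.8247
  x_1 = 0.2373·7 + 1.4267·69 + 0.2671·74 = 119.8729
  x_2 = 0.4209·7 + 0.3891·69 + 1.3118·74 = 126.8695
Δx_0 = L[0,0] · Δd_0 = 1.2760 · 15 = 19.1404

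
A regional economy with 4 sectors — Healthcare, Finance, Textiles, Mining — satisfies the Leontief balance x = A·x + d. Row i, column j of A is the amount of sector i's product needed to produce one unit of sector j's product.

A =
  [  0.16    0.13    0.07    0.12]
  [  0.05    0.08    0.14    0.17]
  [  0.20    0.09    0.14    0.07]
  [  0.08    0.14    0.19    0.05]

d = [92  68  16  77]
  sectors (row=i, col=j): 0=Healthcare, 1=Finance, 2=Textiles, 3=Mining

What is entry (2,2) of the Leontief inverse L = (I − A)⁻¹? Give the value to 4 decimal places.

Form M = I − A:
  [  0.84   -0.13   -0.07   -0.12]
  [ -0.05    0.92   -0.14   -0.17]
  [ -0.20   -0.09    0.86   -0.07]
  [ -0.08   -0.14   -0.19    0.95]
Leontief inverse L = M⁻¹:
  [  1.2696    0.2306    0.1885    0.2155]
  [  0.1549    1.1719    0.2582    0.2483]
  [  0.3274    0.1951    1.2585    0.1690]
  [  0.1952    0.2311    0.3056    1.1412]
Total output x = L · d:
  x_0 = 1.2696·92 + 0.2306·68 + 0.1885·16 + 0.2155·77 = 152.1004
  x_1 = 0.1549·92 + 1.1719·68 + 0.2582·16 + 0.2483·77 = 117.1890
  x_2 = 0.3274·92 + 0.1951·68 + 1.2585·16 + 0.1690·77 = 76.5322
  x_3 = 0.1952·92 + 0.2311·68 + 0.3056·16 + 1.1412·77 = 126.4375

L[2,2] = 1.2585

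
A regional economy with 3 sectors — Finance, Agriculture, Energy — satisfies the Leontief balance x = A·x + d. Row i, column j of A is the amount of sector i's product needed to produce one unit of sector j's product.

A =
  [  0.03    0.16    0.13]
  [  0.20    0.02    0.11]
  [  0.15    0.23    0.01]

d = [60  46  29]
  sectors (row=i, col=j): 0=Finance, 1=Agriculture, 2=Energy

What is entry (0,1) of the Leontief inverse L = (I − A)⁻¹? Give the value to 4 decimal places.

L[0,1] = 0.2197

Form M = I − A:
  [  0.97   -0.16   -0.13]
  [ -0.20    0.98   -0.11]
  [ -0.15   -0.23    0.99]
Leontief inverse L = M⁻¹:
  [  1.1024    0.2197    0.1692]
  [  0.2502    1.0976    0.1548]
  [  0.2252    0.2883    1.0717]
Total output x = L · d:
  x_0 = 1.1024·60 + 0.2197·46 + 0.1692·29 = 81.1543
  x_1 = 0.2502·60 + 1.0976·46 + 0.1548·29 = 69.9943
  x_2 = 0.2252·60 + 0.2883·46 + 1.0717·29 = 57.8503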